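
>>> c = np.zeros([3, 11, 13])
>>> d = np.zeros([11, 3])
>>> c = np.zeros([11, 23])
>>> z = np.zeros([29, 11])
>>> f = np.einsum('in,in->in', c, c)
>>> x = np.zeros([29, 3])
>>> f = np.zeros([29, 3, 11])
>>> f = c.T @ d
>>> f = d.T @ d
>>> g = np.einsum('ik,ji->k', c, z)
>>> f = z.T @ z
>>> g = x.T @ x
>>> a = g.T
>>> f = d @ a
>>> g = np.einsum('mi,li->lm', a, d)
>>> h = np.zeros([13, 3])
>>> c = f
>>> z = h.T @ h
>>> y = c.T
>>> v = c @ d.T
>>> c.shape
(11, 3)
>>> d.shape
(11, 3)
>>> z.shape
(3, 3)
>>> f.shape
(11, 3)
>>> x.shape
(29, 3)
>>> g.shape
(11, 3)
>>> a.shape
(3, 3)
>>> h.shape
(13, 3)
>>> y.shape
(3, 11)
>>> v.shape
(11, 11)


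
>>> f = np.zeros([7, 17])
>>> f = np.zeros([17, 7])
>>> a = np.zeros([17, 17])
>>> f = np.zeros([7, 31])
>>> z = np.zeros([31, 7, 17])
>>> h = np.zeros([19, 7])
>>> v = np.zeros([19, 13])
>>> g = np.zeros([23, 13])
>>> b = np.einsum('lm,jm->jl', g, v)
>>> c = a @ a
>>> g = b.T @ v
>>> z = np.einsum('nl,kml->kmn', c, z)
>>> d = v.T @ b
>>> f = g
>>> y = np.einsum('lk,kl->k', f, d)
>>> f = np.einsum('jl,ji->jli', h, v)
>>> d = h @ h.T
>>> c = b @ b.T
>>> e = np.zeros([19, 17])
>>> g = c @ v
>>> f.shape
(19, 7, 13)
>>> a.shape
(17, 17)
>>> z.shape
(31, 7, 17)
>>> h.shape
(19, 7)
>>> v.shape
(19, 13)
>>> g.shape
(19, 13)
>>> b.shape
(19, 23)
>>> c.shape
(19, 19)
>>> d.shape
(19, 19)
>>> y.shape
(13,)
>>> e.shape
(19, 17)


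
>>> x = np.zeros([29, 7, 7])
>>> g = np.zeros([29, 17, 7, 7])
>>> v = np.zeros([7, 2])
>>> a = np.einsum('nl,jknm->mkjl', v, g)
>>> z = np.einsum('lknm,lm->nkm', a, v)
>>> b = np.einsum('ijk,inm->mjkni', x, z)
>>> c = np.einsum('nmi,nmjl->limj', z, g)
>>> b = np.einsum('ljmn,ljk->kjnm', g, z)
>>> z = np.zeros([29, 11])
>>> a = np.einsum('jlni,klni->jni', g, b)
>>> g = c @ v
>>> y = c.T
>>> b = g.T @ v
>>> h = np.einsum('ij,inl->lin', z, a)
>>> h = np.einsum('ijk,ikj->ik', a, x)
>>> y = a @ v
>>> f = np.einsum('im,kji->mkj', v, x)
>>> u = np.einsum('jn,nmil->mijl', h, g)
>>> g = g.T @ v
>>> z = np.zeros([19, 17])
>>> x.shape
(29, 7, 7)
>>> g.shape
(2, 17, 2, 2)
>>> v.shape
(7, 2)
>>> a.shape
(29, 7, 7)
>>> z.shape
(19, 17)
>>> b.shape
(2, 17, 2, 2)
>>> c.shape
(7, 2, 17, 7)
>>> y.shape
(29, 7, 2)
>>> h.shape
(29, 7)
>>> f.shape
(2, 29, 7)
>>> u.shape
(2, 17, 29, 2)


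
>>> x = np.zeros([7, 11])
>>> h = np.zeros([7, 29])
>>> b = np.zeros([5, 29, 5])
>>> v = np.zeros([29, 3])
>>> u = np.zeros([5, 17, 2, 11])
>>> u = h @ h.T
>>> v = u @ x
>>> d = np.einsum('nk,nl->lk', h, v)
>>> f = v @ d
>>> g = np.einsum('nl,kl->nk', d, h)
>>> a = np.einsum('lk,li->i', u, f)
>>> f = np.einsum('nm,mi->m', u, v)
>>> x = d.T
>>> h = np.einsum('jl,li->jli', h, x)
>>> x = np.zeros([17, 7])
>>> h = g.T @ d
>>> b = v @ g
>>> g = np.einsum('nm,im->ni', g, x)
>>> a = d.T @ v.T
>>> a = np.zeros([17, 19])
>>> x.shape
(17, 7)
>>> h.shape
(7, 29)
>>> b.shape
(7, 7)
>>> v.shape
(7, 11)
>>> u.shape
(7, 7)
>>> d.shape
(11, 29)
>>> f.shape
(7,)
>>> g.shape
(11, 17)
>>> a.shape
(17, 19)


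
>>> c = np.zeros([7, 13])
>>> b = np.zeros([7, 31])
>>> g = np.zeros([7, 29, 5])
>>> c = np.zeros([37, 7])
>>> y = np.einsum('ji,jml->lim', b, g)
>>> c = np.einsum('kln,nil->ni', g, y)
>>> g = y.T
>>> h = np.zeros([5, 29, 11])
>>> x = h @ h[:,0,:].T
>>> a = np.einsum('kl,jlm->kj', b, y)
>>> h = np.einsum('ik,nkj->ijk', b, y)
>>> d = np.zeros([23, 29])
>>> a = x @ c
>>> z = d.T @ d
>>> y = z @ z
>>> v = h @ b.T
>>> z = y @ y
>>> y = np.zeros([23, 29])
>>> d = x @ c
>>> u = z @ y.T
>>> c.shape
(5, 31)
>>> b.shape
(7, 31)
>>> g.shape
(29, 31, 5)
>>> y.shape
(23, 29)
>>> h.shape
(7, 29, 31)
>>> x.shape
(5, 29, 5)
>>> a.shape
(5, 29, 31)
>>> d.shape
(5, 29, 31)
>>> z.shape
(29, 29)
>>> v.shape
(7, 29, 7)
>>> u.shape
(29, 23)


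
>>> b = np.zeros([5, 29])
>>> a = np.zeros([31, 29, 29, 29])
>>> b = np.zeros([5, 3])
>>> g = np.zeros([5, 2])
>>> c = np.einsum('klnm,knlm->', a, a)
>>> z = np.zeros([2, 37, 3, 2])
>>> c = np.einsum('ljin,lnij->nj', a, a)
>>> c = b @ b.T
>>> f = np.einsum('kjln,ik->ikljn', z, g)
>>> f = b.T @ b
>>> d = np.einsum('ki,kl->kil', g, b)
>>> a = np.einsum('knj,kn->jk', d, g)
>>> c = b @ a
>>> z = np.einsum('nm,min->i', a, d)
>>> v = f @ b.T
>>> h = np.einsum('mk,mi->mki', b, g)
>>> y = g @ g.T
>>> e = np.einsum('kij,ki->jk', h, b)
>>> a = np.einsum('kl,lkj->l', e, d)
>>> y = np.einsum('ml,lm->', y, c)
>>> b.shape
(5, 3)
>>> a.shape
(5,)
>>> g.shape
(5, 2)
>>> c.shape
(5, 5)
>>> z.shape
(2,)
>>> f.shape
(3, 3)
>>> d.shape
(5, 2, 3)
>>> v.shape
(3, 5)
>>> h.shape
(5, 3, 2)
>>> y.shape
()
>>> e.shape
(2, 5)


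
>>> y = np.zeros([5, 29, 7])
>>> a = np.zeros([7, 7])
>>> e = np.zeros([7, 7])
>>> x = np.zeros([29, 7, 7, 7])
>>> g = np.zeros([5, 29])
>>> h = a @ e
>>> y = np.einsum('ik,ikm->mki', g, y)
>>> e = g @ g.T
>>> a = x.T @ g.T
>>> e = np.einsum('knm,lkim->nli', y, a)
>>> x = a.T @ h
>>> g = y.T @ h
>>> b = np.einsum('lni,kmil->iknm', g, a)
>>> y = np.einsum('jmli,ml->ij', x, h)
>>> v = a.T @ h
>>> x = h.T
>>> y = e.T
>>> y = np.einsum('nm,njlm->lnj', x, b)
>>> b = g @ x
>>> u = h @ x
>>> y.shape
(29, 7, 7)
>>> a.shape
(7, 7, 7, 5)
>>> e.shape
(29, 7, 7)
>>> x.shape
(7, 7)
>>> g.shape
(5, 29, 7)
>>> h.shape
(7, 7)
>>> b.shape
(5, 29, 7)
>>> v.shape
(5, 7, 7, 7)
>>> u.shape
(7, 7)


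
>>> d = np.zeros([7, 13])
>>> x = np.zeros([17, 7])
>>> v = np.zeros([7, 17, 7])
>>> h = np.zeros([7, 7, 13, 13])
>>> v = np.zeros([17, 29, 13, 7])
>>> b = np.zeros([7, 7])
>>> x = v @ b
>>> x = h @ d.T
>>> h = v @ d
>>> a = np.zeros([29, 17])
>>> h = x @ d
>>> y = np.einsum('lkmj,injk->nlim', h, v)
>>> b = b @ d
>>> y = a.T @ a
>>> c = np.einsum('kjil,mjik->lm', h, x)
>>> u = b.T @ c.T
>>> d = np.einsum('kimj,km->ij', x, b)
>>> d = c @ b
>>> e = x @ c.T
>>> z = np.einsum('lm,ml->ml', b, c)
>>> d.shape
(13, 13)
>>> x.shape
(7, 7, 13, 7)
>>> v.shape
(17, 29, 13, 7)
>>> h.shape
(7, 7, 13, 13)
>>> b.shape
(7, 13)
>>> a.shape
(29, 17)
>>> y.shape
(17, 17)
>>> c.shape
(13, 7)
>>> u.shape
(13, 13)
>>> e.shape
(7, 7, 13, 13)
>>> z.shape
(13, 7)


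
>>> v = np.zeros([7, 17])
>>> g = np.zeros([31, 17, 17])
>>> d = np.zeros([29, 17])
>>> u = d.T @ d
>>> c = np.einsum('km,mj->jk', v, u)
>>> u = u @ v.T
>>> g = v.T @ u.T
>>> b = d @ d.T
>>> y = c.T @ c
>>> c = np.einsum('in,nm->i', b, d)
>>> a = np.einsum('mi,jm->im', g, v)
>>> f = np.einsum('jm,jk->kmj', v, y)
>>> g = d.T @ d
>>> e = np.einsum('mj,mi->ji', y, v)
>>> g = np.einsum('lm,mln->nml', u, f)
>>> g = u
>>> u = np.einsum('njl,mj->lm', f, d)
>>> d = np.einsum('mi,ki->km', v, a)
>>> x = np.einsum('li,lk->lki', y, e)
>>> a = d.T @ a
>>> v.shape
(7, 17)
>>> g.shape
(17, 7)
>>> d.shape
(17, 7)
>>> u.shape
(7, 29)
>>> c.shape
(29,)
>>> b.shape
(29, 29)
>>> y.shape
(7, 7)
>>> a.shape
(7, 17)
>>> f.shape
(7, 17, 7)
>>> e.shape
(7, 17)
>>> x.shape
(7, 17, 7)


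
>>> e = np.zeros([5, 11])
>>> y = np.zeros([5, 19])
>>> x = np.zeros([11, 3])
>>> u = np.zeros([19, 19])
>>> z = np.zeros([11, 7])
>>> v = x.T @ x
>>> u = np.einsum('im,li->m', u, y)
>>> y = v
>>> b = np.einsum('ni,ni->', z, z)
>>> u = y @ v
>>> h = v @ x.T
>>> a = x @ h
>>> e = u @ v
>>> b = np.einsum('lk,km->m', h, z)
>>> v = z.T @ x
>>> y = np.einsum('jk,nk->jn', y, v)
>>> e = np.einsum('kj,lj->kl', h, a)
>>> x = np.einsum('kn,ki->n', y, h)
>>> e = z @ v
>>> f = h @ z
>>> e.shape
(11, 3)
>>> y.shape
(3, 7)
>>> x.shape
(7,)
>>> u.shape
(3, 3)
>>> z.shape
(11, 7)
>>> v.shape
(7, 3)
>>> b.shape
(7,)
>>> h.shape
(3, 11)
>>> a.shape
(11, 11)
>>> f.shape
(3, 7)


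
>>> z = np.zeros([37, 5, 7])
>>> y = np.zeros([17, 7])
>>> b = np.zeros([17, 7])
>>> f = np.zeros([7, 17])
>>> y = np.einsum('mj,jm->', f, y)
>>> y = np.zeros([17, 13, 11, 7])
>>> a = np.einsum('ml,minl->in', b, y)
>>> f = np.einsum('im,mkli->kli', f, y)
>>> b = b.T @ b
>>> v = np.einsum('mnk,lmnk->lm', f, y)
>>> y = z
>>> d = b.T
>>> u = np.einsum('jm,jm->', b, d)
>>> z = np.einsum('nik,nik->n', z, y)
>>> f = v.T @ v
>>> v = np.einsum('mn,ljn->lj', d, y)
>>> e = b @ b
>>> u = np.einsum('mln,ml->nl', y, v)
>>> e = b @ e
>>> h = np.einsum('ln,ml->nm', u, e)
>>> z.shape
(37,)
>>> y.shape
(37, 5, 7)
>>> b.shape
(7, 7)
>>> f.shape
(13, 13)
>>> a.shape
(13, 11)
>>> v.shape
(37, 5)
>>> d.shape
(7, 7)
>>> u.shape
(7, 5)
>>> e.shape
(7, 7)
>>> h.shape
(5, 7)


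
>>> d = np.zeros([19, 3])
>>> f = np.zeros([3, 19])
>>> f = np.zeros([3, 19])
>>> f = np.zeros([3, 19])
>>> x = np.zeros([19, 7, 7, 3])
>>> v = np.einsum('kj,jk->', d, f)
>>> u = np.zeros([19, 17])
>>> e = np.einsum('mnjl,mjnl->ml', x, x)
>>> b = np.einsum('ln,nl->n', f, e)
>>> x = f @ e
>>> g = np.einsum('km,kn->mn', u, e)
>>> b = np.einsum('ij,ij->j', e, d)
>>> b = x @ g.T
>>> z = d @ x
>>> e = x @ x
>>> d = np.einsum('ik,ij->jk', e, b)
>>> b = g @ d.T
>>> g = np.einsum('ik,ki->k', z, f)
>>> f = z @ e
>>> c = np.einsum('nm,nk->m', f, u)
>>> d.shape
(17, 3)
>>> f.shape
(19, 3)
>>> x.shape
(3, 3)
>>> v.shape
()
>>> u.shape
(19, 17)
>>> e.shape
(3, 3)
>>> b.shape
(17, 17)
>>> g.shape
(3,)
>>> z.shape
(19, 3)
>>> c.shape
(3,)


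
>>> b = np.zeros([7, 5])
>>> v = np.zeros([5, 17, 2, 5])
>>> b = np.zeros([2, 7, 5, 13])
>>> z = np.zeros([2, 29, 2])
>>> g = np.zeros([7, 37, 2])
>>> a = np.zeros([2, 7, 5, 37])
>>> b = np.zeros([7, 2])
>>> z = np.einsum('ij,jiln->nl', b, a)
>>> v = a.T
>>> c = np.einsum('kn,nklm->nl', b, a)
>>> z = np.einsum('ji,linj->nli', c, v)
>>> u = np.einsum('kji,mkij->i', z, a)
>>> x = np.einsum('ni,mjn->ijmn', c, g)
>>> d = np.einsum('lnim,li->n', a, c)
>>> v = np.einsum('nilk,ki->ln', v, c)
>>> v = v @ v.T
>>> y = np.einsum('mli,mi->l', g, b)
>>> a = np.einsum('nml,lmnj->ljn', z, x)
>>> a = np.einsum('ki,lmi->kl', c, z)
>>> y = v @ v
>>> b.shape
(7, 2)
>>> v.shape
(7, 7)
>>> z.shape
(7, 37, 5)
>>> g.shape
(7, 37, 2)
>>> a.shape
(2, 7)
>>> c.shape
(2, 5)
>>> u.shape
(5,)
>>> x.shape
(5, 37, 7, 2)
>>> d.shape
(7,)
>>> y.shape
(7, 7)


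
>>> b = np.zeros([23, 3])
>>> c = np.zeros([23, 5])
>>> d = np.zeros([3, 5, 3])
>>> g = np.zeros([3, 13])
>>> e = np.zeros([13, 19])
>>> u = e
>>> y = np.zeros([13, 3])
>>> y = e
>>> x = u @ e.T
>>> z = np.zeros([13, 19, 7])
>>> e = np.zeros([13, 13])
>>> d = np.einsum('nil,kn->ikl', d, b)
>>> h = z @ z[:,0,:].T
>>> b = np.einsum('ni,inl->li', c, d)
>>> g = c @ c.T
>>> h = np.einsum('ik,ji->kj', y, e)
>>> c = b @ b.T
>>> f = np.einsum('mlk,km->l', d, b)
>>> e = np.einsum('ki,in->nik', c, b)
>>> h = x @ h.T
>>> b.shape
(3, 5)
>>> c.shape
(3, 3)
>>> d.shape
(5, 23, 3)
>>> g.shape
(23, 23)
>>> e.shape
(5, 3, 3)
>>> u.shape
(13, 19)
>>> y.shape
(13, 19)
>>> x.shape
(13, 13)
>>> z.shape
(13, 19, 7)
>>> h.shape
(13, 19)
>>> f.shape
(23,)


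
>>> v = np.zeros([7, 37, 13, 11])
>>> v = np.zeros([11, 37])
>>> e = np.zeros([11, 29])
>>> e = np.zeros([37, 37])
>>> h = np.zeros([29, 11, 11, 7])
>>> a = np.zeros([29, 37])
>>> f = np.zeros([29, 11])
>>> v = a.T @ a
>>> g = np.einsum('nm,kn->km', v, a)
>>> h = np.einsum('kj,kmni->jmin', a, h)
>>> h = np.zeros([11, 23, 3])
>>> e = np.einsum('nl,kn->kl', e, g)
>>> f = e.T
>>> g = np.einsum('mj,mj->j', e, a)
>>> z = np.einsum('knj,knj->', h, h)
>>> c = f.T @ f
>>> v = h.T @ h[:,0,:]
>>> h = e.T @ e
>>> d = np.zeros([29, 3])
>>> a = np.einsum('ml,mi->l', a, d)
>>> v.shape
(3, 23, 3)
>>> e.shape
(29, 37)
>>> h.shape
(37, 37)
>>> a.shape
(37,)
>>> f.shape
(37, 29)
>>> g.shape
(37,)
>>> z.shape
()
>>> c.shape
(29, 29)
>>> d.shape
(29, 3)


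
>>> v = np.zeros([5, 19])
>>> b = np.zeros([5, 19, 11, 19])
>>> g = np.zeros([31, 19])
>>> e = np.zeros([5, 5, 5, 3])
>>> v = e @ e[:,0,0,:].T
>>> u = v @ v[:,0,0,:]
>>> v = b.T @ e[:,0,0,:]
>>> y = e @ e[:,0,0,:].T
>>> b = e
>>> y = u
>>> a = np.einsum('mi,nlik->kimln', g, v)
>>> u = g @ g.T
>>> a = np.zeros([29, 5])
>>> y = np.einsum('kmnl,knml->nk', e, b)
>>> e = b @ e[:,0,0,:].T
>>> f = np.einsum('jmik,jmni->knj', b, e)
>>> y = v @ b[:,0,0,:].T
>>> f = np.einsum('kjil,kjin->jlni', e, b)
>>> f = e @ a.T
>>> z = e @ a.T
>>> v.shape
(19, 11, 19, 3)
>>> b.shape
(5, 5, 5, 3)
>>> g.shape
(31, 19)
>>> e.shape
(5, 5, 5, 5)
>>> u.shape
(31, 31)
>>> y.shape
(19, 11, 19, 5)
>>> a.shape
(29, 5)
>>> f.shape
(5, 5, 5, 29)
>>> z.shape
(5, 5, 5, 29)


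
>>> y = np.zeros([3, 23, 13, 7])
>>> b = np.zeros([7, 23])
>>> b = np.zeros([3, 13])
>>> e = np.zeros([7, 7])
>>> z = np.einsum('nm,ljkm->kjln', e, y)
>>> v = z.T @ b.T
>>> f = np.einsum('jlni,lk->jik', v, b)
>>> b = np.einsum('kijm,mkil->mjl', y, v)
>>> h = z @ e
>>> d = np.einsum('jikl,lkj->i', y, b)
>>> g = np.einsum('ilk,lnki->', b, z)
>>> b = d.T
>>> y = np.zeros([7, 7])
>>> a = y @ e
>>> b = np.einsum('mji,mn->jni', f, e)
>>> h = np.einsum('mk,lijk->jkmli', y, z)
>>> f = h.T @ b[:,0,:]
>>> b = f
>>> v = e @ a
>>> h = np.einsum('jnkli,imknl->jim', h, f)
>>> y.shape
(7, 7)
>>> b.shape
(23, 13, 7, 7, 13)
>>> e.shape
(7, 7)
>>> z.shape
(13, 23, 3, 7)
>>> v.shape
(7, 7)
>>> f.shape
(23, 13, 7, 7, 13)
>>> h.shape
(3, 23, 13)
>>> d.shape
(23,)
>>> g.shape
()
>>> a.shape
(7, 7)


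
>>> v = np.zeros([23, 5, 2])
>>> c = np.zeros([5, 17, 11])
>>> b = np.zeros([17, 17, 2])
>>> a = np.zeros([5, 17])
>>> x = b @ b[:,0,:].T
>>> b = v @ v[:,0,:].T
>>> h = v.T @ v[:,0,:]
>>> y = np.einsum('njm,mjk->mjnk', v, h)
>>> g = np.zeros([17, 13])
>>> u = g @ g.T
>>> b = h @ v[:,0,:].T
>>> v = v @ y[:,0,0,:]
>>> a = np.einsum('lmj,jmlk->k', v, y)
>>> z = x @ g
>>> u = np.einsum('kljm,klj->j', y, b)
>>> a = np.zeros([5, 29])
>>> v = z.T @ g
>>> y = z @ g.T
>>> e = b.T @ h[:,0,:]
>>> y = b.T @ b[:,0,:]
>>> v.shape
(13, 17, 13)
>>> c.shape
(5, 17, 11)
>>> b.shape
(2, 5, 23)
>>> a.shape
(5, 29)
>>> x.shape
(17, 17, 17)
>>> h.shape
(2, 5, 2)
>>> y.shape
(23, 5, 23)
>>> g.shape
(17, 13)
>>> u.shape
(23,)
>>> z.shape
(17, 17, 13)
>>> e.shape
(23, 5, 2)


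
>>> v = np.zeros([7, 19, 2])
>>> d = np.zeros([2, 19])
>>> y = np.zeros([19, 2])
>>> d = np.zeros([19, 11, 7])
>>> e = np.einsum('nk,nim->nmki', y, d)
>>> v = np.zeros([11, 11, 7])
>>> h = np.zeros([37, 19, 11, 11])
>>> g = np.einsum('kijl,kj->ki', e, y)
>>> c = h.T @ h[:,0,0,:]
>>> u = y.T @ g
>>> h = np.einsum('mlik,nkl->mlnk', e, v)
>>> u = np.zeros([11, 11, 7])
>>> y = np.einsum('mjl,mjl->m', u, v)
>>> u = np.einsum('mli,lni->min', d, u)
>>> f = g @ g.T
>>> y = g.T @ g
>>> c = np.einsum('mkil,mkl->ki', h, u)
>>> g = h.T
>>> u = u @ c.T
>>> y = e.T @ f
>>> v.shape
(11, 11, 7)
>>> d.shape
(19, 11, 7)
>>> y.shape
(11, 2, 7, 19)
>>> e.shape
(19, 7, 2, 11)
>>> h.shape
(19, 7, 11, 11)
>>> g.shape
(11, 11, 7, 19)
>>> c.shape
(7, 11)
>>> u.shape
(19, 7, 7)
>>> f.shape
(19, 19)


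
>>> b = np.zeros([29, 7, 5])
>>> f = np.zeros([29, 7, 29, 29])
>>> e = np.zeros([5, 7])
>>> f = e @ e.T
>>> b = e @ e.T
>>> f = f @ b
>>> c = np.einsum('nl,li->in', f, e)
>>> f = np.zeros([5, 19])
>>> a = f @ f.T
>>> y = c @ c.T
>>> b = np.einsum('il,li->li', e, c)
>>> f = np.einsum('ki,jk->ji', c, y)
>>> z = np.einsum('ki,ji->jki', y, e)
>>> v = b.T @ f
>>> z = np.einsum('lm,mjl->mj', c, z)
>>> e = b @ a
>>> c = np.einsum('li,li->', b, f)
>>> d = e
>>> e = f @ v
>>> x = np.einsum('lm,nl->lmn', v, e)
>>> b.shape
(7, 5)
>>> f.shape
(7, 5)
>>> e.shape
(7, 5)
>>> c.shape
()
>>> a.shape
(5, 5)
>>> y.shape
(7, 7)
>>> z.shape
(5, 7)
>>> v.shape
(5, 5)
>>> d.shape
(7, 5)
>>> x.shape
(5, 5, 7)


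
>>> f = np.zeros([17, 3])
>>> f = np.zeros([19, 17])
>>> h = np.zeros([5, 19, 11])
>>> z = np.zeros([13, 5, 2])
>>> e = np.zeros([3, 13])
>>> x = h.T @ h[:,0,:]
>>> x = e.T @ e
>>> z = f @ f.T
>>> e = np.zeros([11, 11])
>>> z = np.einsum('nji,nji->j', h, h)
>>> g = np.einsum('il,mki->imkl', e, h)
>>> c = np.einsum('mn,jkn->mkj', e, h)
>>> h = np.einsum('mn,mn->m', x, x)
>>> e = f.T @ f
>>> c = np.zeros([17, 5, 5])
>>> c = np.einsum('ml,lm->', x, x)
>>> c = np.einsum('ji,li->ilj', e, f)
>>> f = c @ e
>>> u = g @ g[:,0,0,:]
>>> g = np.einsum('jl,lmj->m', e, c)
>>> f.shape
(17, 19, 17)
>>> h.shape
(13,)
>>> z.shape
(19,)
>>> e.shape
(17, 17)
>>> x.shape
(13, 13)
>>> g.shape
(19,)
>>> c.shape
(17, 19, 17)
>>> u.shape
(11, 5, 19, 11)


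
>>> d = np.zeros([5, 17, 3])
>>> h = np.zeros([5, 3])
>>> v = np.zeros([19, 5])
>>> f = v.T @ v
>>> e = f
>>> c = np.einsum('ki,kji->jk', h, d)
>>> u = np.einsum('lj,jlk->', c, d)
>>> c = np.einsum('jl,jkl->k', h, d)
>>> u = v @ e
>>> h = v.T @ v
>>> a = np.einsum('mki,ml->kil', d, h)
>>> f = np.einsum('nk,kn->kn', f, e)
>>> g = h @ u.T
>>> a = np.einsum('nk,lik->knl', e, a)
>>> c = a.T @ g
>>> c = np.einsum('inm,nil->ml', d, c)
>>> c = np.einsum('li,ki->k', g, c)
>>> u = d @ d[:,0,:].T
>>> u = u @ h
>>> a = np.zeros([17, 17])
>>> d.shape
(5, 17, 3)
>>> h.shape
(5, 5)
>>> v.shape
(19, 5)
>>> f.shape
(5, 5)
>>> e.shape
(5, 5)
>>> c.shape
(3,)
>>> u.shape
(5, 17, 5)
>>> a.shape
(17, 17)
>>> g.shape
(5, 19)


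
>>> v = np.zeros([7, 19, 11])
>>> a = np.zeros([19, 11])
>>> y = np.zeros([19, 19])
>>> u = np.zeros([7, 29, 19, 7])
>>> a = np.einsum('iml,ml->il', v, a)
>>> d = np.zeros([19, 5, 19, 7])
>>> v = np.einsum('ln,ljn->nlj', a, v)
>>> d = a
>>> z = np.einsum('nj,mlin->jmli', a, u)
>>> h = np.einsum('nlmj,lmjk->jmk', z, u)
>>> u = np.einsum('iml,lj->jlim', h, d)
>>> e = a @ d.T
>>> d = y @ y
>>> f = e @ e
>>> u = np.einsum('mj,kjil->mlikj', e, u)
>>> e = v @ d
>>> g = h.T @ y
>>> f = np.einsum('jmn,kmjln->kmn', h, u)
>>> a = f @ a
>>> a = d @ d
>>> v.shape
(11, 7, 19)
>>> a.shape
(19, 19)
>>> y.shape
(19, 19)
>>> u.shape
(7, 29, 19, 11, 7)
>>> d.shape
(19, 19)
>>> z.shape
(11, 7, 29, 19)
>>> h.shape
(19, 29, 7)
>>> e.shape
(11, 7, 19)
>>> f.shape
(7, 29, 7)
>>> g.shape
(7, 29, 19)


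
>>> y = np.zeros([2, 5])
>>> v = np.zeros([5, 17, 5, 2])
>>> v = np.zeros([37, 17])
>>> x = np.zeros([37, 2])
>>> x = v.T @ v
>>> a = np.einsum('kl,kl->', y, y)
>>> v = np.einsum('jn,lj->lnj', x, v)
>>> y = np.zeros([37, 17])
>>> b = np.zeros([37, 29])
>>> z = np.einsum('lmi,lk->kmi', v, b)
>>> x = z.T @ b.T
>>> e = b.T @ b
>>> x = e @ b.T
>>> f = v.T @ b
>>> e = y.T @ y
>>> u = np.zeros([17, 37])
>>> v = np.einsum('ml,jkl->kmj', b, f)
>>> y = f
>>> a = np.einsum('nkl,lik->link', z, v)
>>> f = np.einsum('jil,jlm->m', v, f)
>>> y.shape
(17, 17, 29)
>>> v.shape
(17, 37, 17)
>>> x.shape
(29, 37)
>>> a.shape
(17, 37, 29, 17)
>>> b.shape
(37, 29)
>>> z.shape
(29, 17, 17)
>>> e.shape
(17, 17)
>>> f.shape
(29,)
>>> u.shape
(17, 37)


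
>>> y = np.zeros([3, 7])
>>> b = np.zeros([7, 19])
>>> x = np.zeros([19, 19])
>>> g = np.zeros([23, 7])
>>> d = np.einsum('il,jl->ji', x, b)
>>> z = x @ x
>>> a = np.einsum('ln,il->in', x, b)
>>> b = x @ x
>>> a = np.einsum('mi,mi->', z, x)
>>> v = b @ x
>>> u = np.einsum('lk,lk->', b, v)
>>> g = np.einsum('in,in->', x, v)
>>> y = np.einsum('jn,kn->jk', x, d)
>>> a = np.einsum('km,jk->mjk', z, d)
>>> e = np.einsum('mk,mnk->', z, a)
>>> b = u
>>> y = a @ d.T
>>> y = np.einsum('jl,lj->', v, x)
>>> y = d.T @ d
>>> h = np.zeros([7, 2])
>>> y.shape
(19, 19)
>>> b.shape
()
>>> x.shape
(19, 19)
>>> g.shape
()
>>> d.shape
(7, 19)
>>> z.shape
(19, 19)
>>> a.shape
(19, 7, 19)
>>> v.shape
(19, 19)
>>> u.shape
()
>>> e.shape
()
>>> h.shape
(7, 2)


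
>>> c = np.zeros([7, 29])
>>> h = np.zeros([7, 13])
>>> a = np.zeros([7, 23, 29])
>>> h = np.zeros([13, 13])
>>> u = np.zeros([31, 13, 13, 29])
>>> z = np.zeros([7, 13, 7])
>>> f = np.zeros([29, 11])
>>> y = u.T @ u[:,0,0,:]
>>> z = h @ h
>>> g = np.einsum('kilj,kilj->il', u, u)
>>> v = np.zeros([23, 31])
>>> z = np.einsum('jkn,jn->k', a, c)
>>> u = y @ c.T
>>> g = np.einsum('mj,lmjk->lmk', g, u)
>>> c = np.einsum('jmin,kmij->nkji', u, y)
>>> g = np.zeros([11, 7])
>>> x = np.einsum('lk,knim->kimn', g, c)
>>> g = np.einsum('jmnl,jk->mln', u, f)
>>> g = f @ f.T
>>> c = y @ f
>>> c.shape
(29, 13, 13, 11)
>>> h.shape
(13, 13)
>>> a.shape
(7, 23, 29)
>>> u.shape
(29, 13, 13, 7)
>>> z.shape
(23,)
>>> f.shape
(29, 11)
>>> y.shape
(29, 13, 13, 29)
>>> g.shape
(29, 29)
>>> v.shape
(23, 31)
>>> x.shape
(7, 29, 13, 29)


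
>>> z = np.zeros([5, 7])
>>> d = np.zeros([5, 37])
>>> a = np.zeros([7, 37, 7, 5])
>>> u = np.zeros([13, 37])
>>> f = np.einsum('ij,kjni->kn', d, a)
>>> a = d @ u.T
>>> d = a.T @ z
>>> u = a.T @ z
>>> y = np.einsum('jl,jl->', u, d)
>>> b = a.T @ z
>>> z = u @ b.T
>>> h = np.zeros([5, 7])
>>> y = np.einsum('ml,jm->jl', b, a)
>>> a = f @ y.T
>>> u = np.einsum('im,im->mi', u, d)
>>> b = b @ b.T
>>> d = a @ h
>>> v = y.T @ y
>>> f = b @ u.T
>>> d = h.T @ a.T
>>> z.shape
(13, 13)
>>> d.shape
(7, 7)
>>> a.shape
(7, 5)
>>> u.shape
(7, 13)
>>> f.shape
(13, 7)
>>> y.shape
(5, 7)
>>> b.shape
(13, 13)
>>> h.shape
(5, 7)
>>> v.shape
(7, 7)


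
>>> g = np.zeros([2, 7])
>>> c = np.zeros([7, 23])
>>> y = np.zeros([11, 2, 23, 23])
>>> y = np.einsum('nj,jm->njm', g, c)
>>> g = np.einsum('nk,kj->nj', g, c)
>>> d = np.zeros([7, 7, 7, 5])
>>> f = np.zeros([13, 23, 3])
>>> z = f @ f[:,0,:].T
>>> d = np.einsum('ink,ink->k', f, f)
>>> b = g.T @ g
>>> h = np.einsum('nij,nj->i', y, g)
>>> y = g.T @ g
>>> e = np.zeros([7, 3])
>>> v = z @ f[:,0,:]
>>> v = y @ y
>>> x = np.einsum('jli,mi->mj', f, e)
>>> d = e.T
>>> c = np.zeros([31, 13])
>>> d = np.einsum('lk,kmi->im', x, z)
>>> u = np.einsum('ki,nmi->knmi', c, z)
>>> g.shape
(2, 23)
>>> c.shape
(31, 13)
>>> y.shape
(23, 23)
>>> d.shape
(13, 23)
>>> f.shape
(13, 23, 3)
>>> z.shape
(13, 23, 13)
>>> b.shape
(23, 23)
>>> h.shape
(7,)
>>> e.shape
(7, 3)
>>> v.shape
(23, 23)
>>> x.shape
(7, 13)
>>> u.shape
(31, 13, 23, 13)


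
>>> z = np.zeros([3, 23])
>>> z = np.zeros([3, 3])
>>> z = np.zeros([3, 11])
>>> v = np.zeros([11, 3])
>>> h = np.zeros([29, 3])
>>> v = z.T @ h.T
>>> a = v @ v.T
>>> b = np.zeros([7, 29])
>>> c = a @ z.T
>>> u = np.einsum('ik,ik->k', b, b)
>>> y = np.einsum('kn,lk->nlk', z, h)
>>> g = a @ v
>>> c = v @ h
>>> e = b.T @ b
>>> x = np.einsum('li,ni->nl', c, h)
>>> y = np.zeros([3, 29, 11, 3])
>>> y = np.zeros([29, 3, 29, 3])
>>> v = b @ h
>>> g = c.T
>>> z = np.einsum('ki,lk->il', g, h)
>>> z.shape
(11, 29)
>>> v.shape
(7, 3)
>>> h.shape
(29, 3)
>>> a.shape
(11, 11)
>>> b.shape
(7, 29)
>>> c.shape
(11, 3)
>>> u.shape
(29,)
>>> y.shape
(29, 3, 29, 3)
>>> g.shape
(3, 11)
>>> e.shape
(29, 29)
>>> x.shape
(29, 11)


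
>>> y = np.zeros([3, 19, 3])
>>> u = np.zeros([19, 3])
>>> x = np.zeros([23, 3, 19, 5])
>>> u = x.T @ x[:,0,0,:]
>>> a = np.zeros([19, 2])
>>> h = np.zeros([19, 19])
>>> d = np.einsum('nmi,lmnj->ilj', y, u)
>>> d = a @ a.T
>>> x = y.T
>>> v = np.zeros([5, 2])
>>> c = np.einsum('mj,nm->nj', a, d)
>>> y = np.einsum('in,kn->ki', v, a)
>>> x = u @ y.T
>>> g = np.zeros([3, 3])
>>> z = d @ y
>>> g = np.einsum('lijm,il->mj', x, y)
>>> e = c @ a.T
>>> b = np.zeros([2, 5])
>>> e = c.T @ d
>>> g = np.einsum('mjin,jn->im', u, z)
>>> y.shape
(19, 5)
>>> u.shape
(5, 19, 3, 5)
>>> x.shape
(5, 19, 3, 19)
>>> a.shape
(19, 2)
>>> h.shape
(19, 19)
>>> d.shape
(19, 19)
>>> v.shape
(5, 2)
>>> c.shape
(19, 2)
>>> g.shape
(3, 5)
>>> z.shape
(19, 5)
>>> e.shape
(2, 19)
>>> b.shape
(2, 5)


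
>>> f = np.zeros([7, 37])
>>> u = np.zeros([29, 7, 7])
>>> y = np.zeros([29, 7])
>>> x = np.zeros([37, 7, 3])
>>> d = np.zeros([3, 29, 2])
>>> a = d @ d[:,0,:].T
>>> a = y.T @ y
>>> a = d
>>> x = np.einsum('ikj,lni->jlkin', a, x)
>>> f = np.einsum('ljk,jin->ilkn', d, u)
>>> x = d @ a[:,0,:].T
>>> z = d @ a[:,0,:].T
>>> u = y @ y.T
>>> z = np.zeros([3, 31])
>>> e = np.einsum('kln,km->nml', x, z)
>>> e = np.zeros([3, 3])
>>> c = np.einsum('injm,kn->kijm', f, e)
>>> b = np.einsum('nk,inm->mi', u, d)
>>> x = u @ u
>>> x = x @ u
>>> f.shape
(7, 3, 2, 7)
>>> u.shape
(29, 29)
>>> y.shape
(29, 7)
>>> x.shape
(29, 29)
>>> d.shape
(3, 29, 2)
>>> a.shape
(3, 29, 2)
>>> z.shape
(3, 31)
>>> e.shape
(3, 3)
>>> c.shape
(3, 7, 2, 7)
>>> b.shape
(2, 3)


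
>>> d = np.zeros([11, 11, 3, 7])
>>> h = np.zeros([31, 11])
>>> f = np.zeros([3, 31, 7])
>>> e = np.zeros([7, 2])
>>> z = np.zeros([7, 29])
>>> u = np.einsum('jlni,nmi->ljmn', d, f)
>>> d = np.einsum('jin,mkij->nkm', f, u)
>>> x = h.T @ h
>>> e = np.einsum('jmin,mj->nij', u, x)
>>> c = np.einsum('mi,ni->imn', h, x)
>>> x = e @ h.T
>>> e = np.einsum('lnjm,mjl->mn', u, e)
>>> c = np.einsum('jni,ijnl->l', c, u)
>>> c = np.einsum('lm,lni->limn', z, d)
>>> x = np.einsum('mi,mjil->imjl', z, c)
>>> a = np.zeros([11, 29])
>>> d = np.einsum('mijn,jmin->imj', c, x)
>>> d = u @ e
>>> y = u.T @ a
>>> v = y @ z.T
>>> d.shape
(11, 11, 31, 11)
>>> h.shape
(31, 11)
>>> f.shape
(3, 31, 7)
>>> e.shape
(3, 11)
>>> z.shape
(7, 29)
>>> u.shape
(11, 11, 31, 3)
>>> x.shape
(29, 7, 11, 11)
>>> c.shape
(7, 11, 29, 11)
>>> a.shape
(11, 29)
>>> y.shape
(3, 31, 11, 29)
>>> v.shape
(3, 31, 11, 7)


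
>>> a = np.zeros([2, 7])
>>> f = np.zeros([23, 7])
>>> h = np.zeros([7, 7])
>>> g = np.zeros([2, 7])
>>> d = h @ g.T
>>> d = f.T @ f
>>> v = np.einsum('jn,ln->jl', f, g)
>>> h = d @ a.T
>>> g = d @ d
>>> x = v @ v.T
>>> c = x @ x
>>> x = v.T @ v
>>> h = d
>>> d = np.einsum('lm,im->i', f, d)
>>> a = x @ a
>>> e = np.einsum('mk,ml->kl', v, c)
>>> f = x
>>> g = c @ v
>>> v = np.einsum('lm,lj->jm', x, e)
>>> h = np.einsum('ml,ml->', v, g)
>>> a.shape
(2, 7)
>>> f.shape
(2, 2)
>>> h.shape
()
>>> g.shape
(23, 2)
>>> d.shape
(7,)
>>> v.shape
(23, 2)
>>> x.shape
(2, 2)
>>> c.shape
(23, 23)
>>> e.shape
(2, 23)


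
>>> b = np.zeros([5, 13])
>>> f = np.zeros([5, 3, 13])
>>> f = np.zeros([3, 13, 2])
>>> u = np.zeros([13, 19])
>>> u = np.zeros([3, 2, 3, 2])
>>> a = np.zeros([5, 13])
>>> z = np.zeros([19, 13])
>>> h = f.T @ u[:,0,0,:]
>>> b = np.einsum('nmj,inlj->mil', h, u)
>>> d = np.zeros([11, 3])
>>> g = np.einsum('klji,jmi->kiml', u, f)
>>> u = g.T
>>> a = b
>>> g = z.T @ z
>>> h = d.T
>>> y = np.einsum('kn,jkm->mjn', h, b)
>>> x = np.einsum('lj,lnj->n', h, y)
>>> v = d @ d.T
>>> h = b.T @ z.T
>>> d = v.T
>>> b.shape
(13, 3, 3)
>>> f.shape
(3, 13, 2)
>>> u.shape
(2, 13, 2, 3)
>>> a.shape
(13, 3, 3)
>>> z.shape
(19, 13)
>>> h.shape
(3, 3, 19)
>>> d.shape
(11, 11)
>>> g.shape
(13, 13)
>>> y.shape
(3, 13, 11)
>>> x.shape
(13,)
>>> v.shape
(11, 11)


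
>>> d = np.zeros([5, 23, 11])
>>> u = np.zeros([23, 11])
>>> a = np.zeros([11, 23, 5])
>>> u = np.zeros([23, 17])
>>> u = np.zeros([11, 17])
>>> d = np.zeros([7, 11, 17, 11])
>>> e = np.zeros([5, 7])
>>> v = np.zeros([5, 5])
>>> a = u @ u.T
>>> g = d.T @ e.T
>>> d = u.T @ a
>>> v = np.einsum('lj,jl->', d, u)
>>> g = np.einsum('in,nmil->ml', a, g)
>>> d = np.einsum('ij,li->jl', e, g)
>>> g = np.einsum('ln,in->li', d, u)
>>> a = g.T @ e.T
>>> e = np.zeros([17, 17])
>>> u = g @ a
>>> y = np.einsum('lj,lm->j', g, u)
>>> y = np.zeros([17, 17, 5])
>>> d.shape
(7, 17)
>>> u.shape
(7, 5)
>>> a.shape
(11, 5)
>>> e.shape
(17, 17)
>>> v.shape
()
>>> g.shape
(7, 11)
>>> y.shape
(17, 17, 5)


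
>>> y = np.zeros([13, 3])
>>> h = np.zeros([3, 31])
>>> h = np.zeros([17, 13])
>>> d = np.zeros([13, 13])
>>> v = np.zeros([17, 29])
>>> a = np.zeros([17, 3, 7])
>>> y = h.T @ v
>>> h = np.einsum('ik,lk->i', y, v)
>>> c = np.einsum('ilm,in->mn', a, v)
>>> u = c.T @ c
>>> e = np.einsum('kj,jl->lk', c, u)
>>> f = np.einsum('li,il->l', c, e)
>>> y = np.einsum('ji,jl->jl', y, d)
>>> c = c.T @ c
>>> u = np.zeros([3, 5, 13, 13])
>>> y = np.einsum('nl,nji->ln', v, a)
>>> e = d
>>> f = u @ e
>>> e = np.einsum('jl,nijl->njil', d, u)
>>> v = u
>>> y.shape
(29, 17)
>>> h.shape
(13,)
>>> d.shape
(13, 13)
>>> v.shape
(3, 5, 13, 13)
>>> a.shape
(17, 3, 7)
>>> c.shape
(29, 29)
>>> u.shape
(3, 5, 13, 13)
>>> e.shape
(3, 13, 5, 13)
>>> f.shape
(3, 5, 13, 13)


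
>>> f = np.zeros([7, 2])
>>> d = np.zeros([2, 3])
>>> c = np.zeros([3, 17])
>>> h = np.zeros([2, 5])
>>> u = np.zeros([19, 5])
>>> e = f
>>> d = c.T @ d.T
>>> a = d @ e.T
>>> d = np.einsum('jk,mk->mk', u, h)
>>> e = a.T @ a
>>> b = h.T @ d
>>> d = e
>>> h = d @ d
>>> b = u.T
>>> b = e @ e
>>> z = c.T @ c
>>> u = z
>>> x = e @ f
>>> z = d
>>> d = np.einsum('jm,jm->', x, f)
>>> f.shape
(7, 2)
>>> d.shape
()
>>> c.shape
(3, 17)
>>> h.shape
(7, 7)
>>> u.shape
(17, 17)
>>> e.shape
(7, 7)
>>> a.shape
(17, 7)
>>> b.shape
(7, 7)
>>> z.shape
(7, 7)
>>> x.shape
(7, 2)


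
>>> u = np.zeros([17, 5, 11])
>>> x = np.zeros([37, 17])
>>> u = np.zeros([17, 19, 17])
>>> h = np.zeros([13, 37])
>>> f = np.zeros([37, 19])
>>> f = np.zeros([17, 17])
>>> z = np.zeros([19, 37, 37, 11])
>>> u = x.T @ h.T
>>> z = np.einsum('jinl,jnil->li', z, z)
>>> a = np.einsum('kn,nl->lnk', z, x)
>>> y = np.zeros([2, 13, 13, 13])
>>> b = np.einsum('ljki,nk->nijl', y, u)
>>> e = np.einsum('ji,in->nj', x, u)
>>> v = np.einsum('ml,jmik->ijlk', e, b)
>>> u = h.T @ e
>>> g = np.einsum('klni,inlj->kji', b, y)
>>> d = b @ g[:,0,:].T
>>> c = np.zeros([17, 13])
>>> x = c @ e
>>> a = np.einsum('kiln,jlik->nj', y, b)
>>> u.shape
(37, 37)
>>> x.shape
(17, 37)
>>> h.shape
(13, 37)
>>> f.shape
(17, 17)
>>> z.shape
(11, 37)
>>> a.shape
(13, 17)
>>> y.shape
(2, 13, 13, 13)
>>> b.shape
(17, 13, 13, 2)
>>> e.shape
(13, 37)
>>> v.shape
(13, 17, 37, 2)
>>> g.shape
(17, 13, 2)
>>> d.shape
(17, 13, 13, 17)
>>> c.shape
(17, 13)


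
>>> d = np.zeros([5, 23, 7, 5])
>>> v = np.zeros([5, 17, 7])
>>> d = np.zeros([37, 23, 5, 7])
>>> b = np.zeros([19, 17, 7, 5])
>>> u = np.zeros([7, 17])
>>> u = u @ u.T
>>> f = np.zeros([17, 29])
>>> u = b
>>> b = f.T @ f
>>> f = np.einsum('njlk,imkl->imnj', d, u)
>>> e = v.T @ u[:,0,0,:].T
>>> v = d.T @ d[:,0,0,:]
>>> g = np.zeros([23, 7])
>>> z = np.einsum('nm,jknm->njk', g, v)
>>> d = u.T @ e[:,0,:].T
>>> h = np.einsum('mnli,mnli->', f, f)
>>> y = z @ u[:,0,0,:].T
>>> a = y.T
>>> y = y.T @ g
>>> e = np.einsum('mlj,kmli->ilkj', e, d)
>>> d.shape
(5, 7, 17, 7)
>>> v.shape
(7, 5, 23, 7)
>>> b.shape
(29, 29)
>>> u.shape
(19, 17, 7, 5)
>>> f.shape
(19, 17, 37, 23)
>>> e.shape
(7, 17, 5, 19)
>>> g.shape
(23, 7)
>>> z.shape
(23, 7, 5)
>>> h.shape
()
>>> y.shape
(19, 7, 7)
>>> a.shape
(19, 7, 23)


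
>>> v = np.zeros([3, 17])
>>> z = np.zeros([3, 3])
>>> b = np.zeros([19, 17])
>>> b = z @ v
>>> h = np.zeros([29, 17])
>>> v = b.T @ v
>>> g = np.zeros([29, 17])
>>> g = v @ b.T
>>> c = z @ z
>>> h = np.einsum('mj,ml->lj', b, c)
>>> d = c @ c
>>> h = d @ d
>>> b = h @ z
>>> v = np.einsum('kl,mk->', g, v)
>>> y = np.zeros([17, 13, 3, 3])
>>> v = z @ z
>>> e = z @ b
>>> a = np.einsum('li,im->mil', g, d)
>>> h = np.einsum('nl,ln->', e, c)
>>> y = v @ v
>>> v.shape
(3, 3)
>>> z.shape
(3, 3)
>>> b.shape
(3, 3)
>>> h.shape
()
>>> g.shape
(17, 3)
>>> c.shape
(3, 3)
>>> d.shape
(3, 3)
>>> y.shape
(3, 3)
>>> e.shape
(3, 3)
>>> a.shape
(3, 3, 17)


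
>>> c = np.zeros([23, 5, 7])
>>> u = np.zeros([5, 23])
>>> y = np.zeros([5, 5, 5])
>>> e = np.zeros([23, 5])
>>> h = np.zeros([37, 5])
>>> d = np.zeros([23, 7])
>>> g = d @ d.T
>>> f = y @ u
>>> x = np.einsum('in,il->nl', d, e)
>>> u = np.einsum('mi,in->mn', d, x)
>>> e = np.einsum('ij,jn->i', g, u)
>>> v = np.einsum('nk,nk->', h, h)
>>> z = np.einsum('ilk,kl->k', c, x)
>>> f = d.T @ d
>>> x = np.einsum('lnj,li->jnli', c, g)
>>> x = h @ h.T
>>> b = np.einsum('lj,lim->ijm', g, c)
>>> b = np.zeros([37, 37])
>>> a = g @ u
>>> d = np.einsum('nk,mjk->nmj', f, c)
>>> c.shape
(23, 5, 7)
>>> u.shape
(23, 5)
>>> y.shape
(5, 5, 5)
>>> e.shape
(23,)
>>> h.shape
(37, 5)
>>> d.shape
(7, 23, 5)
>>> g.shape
(23, 23)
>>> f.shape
(7, 7)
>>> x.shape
(37, 37)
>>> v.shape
()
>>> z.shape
(7,)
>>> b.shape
(37, 37)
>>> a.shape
(23, 5)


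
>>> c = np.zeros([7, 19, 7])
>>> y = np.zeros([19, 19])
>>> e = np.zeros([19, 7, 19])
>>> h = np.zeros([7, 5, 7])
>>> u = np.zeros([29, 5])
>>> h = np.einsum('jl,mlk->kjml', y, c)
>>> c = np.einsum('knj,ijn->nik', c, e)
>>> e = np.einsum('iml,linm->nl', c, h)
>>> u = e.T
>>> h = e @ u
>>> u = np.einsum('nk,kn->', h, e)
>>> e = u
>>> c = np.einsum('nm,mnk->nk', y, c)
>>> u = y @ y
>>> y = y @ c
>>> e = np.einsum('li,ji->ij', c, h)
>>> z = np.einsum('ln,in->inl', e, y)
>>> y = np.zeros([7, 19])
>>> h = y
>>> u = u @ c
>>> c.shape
(19, 7)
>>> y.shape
(7, 19)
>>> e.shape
(7, 7)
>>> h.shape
(7, 19)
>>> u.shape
(19, 7)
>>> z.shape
(19, 7, 7)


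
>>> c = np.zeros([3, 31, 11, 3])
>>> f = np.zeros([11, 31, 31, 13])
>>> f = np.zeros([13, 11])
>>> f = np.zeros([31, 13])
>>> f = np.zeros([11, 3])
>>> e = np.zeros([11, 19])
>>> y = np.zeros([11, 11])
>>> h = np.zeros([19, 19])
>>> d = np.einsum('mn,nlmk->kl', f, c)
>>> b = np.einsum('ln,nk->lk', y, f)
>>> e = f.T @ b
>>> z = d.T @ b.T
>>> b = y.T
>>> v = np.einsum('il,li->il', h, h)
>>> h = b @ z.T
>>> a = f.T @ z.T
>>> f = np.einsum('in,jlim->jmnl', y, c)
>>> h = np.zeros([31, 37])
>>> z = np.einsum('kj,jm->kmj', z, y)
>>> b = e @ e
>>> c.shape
(3, 31, 11, 3)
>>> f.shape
(3, 3, 11, 31)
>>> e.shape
(3, 3)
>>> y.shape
(11, 11)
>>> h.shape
(31, 37)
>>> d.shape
(3, 31)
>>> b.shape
(3, 3)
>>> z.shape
(31, 11, 11)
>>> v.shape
(19, 19)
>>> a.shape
(3, 31)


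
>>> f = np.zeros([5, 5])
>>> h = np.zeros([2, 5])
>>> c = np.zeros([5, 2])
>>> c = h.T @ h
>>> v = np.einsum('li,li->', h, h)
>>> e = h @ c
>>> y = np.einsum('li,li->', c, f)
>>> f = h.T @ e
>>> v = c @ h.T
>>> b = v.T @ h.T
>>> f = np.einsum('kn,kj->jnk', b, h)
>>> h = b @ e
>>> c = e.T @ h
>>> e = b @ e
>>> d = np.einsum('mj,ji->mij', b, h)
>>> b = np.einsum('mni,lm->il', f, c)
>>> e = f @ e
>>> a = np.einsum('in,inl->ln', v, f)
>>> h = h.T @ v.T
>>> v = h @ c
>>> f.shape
(5, 2, 2)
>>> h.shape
(5, 5)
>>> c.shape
(5, 5)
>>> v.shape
(5, 5)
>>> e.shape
(5, 2, 5)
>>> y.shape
()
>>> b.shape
(2, 5)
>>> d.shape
(2, 5, 2)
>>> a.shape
(2, 2)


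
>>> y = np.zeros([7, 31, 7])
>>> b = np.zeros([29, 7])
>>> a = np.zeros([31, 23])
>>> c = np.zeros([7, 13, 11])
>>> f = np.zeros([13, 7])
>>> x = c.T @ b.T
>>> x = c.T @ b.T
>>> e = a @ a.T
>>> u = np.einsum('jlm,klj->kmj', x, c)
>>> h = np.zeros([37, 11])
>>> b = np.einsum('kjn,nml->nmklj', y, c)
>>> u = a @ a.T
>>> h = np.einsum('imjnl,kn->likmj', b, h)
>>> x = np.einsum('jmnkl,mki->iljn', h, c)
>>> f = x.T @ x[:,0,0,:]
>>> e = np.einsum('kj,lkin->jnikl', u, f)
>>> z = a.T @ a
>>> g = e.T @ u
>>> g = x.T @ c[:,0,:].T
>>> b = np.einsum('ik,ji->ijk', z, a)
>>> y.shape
(7, 31, 7)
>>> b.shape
(23, 31, 23)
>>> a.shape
(31, 23)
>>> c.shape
(7, 13, 11)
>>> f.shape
(37, 31, 7, 37)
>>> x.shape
(11, 7, 31, 37)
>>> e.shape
(31, 37, 7, 31, 37)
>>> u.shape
(31, 31)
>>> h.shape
(31, 7, 37, 13, 7)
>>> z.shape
(23, 23)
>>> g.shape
(37, 31, 7, 7)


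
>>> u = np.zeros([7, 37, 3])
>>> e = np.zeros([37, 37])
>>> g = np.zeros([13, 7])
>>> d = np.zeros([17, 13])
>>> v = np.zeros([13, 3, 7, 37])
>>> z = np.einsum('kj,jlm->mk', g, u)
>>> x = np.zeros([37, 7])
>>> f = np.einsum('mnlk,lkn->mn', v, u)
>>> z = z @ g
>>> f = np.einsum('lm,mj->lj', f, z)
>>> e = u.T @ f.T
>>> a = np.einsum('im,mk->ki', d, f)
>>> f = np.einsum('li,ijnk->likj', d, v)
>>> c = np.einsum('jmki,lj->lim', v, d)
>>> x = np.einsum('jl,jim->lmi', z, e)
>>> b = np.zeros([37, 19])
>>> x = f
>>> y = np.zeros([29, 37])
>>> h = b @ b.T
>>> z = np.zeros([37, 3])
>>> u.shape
(7, 37, 3)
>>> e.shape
(3, 37, 13)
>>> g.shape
(13, 7)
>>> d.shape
(17, 13)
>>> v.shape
(13, 3, 7, 37)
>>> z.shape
(37, 3)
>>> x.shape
(17, 13, 37, 3)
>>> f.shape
(17, 13, 37, 3)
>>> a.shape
(7, 17)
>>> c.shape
(17, 37, 3)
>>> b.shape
(37, 19)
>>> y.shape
(29, 37)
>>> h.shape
(37, 37)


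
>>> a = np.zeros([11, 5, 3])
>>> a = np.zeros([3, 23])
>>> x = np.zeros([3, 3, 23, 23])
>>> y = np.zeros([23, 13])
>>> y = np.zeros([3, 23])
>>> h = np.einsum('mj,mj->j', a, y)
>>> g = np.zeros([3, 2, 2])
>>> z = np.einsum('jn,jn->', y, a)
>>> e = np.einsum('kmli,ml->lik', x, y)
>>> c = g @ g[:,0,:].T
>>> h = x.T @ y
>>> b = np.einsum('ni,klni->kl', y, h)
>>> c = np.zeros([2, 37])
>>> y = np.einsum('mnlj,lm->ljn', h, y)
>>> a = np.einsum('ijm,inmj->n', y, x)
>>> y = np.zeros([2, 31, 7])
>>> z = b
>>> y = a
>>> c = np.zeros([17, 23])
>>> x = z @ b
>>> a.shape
(3,)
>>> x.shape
(23, 23)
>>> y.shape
(3,)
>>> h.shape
(23, 23, 3, 23)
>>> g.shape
(3, 2, 2)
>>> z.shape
(23, 23)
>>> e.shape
(23, 23, 3)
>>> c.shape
(17, 23)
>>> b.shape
(23, 23)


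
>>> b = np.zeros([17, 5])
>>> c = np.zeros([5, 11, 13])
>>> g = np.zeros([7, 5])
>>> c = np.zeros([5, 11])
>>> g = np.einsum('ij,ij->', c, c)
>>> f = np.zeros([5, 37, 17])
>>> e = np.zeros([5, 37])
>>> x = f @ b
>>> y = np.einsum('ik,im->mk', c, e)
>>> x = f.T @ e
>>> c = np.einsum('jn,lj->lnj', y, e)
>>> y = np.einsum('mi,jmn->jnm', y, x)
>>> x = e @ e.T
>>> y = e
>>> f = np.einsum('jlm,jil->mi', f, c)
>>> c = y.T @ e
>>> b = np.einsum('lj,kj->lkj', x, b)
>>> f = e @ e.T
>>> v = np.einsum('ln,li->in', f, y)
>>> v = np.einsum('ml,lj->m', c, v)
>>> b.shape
(5, 17, 5)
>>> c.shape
(37, 37)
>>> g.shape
()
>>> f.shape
(5, 5)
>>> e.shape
(5, 37)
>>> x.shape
(5, 5)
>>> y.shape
(5, 37)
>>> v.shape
(37,)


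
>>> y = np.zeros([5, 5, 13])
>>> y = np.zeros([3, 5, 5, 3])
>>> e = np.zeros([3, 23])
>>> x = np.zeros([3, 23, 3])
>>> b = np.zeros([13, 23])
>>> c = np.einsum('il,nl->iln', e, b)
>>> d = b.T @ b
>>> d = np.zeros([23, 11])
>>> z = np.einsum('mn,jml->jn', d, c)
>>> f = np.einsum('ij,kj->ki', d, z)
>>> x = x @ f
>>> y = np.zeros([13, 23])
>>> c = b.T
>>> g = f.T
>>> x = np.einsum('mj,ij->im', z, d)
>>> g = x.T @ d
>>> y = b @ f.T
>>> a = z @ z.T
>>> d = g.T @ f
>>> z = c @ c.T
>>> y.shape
(13, 3)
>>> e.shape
(3, 23)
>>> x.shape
(23, 3)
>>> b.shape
(13, 23)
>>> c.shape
(23, 13)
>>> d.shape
(11, 23)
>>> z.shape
(23, 23)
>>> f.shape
(3, 23)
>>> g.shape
(3, 11)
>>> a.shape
(3, 3)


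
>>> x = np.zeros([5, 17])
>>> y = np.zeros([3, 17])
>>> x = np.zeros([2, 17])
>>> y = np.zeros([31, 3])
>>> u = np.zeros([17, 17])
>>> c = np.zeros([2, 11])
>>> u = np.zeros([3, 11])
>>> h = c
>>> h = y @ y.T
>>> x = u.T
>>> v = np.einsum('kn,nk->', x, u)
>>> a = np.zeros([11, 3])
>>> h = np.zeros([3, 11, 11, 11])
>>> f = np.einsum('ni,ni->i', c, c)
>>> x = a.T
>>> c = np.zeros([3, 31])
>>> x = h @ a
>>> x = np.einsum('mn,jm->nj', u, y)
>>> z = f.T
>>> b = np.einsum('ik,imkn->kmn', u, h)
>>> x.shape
(11, 31)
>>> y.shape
(31, 3)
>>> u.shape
(3, 11)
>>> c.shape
(3, 31)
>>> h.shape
(3, 11, 11, 11)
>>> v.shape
()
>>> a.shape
(11, 3)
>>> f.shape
(11,)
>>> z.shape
(11,)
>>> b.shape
(11, 11, 11)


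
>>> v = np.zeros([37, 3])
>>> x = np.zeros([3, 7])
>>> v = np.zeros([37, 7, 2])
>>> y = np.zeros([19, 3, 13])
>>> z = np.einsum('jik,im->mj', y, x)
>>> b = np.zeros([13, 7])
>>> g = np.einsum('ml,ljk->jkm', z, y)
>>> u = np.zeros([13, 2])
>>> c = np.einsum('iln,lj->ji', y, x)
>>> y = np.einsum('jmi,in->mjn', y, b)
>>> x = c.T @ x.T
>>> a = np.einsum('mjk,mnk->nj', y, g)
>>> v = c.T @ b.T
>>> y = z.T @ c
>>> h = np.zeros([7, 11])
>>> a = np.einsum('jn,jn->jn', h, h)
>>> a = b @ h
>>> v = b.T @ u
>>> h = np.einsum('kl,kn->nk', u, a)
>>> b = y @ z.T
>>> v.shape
(7, 2)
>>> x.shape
(19, 3)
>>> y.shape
(19, 19)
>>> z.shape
(7, 19)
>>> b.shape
(19, 7)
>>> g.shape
(3, 13, 7)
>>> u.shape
(13, 2)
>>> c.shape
(7, 19)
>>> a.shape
(13, 11)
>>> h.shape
(11, 13)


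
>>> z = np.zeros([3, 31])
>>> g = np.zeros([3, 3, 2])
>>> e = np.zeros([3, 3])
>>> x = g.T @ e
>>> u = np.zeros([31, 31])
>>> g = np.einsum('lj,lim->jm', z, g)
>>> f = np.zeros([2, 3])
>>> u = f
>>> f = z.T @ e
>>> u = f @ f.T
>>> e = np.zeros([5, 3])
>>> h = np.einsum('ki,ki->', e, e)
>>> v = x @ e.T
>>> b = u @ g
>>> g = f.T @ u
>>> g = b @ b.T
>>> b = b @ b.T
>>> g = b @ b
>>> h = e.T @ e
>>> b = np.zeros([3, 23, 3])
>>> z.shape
(3, 31)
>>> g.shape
(31, 31)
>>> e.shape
(5, 3)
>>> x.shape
(2, 3, 3)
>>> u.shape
(31, 31)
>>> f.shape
(31, 3)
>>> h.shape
(3, 3)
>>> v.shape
(2, 3, 5)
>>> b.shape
(3, 23, 3)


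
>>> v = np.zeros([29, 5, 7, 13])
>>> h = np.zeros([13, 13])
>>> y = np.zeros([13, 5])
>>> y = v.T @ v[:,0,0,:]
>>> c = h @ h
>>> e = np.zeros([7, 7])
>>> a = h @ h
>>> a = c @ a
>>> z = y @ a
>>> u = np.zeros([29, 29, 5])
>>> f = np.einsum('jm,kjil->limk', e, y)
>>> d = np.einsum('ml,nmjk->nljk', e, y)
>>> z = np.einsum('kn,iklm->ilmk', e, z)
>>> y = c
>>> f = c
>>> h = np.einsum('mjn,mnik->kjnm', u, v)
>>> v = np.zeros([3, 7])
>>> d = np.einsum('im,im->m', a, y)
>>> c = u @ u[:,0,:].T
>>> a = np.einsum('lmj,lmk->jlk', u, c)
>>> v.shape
(3, 7)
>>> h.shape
(13, 29, 5, 29)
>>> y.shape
(13, 13)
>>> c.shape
(29, 29, 29)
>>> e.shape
(7, 7)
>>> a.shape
(5, 29, 29)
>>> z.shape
(13, 5, 13, 7)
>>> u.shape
(29, 29, 5)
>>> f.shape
(13, 13)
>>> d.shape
(13,)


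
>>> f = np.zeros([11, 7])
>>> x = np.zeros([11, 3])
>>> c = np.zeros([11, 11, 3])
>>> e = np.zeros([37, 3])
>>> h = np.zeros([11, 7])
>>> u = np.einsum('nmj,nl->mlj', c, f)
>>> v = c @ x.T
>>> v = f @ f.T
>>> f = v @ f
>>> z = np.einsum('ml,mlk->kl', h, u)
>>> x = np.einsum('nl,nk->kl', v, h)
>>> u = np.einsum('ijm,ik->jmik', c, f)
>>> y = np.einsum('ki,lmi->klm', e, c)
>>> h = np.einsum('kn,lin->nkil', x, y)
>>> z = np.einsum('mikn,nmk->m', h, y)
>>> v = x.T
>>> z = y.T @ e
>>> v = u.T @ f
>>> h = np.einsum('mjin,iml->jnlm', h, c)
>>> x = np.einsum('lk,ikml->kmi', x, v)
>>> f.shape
(11, 7)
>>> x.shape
(11, 3, 7)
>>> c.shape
(11, 11, 3)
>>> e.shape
(37, 3)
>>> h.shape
(7, 37, 3, 11)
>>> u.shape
(11, 3, 11, 7)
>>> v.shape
(7, 11, 3, 7)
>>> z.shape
(11, 11, 3)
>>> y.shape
(37, 11, 11)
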